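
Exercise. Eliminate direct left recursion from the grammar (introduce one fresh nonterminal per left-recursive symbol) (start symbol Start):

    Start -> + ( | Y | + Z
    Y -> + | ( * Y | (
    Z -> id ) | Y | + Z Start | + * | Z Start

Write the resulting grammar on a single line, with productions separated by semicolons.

Start -> + ( | Y | + Z; Y -> + | ( * Y | (; Z -> id ) Z1 | Y Z1 | + Z Start Z1 | + * Z1; Z1 -> Start Z1 | ε

Left recursion appears on Z.
For Z: α = {Start}, β = {id ), Y, + Z Start, + *}. Rewrite as Z → β Z1 and Z1 → α Z1 | ε.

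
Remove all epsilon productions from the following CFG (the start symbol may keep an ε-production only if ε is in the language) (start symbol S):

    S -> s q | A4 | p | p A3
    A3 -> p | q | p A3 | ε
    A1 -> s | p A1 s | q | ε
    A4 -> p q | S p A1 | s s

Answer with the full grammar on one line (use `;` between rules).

Nullable set = {A1, A3}.
ε ∉ L(G), so no ε-production is kept.
Add the nullable-subset variants: A1 → p A1 s gives p A1 s | p s. A4 → S p A1 gives S p A1 | S p.

S -> s q | A4 | p | p A3; A3 -> p | q | p A3; A1 -> s | p A1 s | p s | q; A4 -> p q | S p A1 | S p | s s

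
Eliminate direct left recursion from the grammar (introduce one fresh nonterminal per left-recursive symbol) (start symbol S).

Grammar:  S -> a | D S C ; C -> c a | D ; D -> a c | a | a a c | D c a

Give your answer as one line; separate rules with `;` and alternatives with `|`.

S -> a | D S C; C -> c a | D; D -> a c D' | a D' | a a c D'; D' -> c a D' | ε

Directly left-recursive nonterminal: D.
For D: α = {c a}, β = {a c, a, a a c}. Rewrite as D → β D' and D' → α D' | ε.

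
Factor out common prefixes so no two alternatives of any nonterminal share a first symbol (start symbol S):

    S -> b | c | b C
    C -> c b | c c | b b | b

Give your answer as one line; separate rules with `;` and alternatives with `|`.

S -> c | b S'; C -> c C' | b C''; S' -> eps | C; C' -> b | c; C'' -> b | eps

S has alternatives sharing prefix 'b': factor to S → b S' with S' → ε | C.
C has alternatives sharing prefix 'c': factor to C → c C' with C' → b | c.
C has alternatives sharing prefix 'b': factor to C → b C'' with C'' → b | ε.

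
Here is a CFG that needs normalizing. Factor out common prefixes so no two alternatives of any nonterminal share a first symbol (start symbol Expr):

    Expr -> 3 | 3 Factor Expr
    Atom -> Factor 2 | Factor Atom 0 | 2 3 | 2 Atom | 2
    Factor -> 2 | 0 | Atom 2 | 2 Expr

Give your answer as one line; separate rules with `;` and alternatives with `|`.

Expr has alternatives sharing prefix '3': factor to Expr → 3 Expr1 with Expr1 → ε | Factor Expr.
Atom has alternatives sharing prefix '2': factor to Atom → 2 Atom1 with Atom1 → 3 | Atom | ε.
Atom has alternatives sharing prefix 'Factor': factor to Atom → Factor Atom2 with Atom2 → 2 | Atom 0.
Factor has alternatives sharing prefix '2': factor to Factor → 2 Factor1 with Factor1 → ε | Expr.

Expr -> 3 Expr1; Atom -> 2 Atom1 | Factor Atom2; Factor -> 0 | Atom 2 | 2 Factor1; Expr1 -> eps | Factor Expr; Atom1 -> 3 | Atom | eps; Atom2 -> 2 | Atom 0; Factor1 -> eps | Expr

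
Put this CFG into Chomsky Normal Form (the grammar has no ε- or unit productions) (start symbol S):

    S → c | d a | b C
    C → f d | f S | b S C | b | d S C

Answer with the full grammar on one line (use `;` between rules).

Introduce a nonterminal for each terminal appearing in a rule of length ≥ 2: X1 → d, X2 → a, X3 → b, X4 → f.
Binarize each right-hand side of length ≥ 3 by chaining fresh nonterminals (Y1, Y2, …): affected rules were C → X3 S C; C → X1 S C.

S → c | X1 X2 | X3 C; C → X4 X1 | X4 S | X3 Y1 | b | X1 Y2; X1 → d; X2 → a; X3 → b; X4 → f; Y1 → S C; Y2 → S C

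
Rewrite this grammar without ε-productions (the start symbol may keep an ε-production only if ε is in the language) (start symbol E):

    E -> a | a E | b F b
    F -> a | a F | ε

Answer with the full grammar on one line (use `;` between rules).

E -> a | a E | b F b | b b; F -> a | a F

Nullable set = {F}.
ε ∉ L(G), so no ε-production is kept.
For each production, add variants omitting each subset of nullable occurrences: E → b F b gives b F b | b b.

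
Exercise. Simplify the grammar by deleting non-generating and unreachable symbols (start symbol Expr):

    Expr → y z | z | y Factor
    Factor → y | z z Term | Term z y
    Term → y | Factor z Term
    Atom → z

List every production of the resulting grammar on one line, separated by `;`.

Expr → y z | z | y Factor; Factor → y | z z Term | Term z y; Term → y | Factor z Term

Generating nonterminals: {Atom, Expr, Factor, Term}.
Reachable from Expr after that: {Expr, Factor, Term}.
Removed useless symbols: {Atom} and every production mentioning them.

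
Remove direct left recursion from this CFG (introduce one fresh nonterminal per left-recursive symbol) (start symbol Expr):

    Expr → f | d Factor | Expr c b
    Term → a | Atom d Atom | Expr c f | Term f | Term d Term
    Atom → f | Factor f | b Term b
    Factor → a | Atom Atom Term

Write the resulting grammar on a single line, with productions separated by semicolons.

Expr → f Expr1 | d Factor Expr1; Term → a Term1 | Atom d Atom Term1 | Expr c f Term1; Atom → f | Factor f | b Term b; Factor → a | Atom Atom Term; Expr1 → c b Expr1 | ε; Term1 → f Term1 | d Term Term1 | ε

Directly left-recursive nonterminals: Expr, Term.
For Expr: α = {c b}, β = {f, d Factor}. Rewrite as Expr → β Expr1 and Expr1 → α Expr1 | ε.
For Term: α = {f, d Term}, β = {a, Atom d Atom, Expr c f}. Rewrite as Term → β Term1 and Term1 → α Term1 | ε.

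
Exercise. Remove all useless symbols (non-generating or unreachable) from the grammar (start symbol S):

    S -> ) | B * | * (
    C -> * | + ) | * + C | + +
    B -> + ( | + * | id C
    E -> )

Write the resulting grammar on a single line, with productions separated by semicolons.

Generating nonterminals: {B, C, E, S}.
Reachable from S after that: {B, C, S}.
Removed useless symbols: {E} and every production mentioning them.

S -> ) | B * | * (; C -> * | + ) | * + C | + +; B -> + ( | + * | id C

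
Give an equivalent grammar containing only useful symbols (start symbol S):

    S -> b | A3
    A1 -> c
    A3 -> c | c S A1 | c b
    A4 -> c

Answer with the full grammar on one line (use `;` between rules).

Generating nonterminals: {A1, A3, A4, S}.
Reachable from S after that: {A1, A3, S}.
Removed useless symbols: {A4} and every production mentioning them.

S -> b | A3; A1 -> c; A3 -> c | c S A1 | c b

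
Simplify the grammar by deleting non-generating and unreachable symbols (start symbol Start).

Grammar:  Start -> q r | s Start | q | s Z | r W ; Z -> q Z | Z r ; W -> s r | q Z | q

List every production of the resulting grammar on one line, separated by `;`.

Start -> q r | s Start | q | r W; W -> s r | q

Generating nonterminals: {Start, W}.
Reachable from Start after that: {Start, W}.
Removed useless symbols: {Z} and every production mentioning them.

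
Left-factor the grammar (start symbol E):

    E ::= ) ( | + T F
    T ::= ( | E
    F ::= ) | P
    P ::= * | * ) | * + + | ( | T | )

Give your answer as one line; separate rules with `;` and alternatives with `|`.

P has alternatives sharing prefix '*': factor to P → * P' with P' → ε | ) | + +.

E ::= ) ( | + T F; T ::= ( | E; F ::= ) | P; P ::= ( | T | ) | * P'; P' ::= epsilon | ) | + +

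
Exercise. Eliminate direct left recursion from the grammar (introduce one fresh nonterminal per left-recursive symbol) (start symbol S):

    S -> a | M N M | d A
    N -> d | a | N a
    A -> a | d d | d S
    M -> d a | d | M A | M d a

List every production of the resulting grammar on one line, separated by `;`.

S -> a | M N M | d A; N -> d N' | a N'; A -> a | d d | d S; M -> d a M' | d M'; N' -> a N' | ε; M' -> A M' | d a M' | ε

Directly left-recursive nonterminals: N, M.
For N: α = {a}, β = {d, a}. Rewrite as N → β N' and N' → α N' | ε.
For M: α = {A, d a}, β = {d a, d}. Rewrite as M → β M' and M' → α M' | ε.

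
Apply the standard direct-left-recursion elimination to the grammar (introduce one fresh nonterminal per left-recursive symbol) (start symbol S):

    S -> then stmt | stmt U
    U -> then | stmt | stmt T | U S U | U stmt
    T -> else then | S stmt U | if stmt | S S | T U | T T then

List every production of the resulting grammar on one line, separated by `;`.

S -> then stmt | stmt U; U -> then U' | stmt U' | stmt T U'; T -> else then T' | S stmt U T' | if stmt T' | S S T'; U' -> S U U' | stmt U' | ε; T' -> U T' | T then T' | ε

U, T are directly left-recursive.
For U: α = {S U, stmt}, β = {then, stmt, stmt T}. Rewrite as U → β U' and U' → α U' | ε.
For T: α = {U, T then}, β = {else then, S stmt U, if stmt, S S}. Rewrite as T → β T' and T' → α T' | ε.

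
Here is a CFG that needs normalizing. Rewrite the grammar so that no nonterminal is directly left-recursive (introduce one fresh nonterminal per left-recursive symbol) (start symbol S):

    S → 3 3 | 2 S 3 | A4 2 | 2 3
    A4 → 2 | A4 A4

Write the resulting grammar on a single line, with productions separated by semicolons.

A4 is directly left-recursive.
For A4: α = {A4}, β = {2}. Rewrite as A4 → β A4' and A4' → α A4' | ε.

S → 3 3 | 2 S 3 | A4 2 | 2 3; A4 → 2 A4'; A4' → A4 A4' | ε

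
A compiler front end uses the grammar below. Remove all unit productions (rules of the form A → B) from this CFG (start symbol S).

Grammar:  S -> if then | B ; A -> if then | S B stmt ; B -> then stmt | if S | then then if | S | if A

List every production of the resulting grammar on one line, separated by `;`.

Unit pairs: B ⇒* {S}; S ⇒* {B}.
For each unit pair (A, B), copy every non-unit production of B to A, then drop all unit productions.

S -> then stmt | if S | then then if | if A | if then; A -> if then | S B stmt; B -> then stmt | if S | then then if | if A | if then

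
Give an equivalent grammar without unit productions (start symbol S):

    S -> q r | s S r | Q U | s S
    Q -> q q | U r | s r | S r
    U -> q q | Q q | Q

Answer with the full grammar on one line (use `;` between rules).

Unit pairs: U ⇒* {Q}.
For every A with A ⇒* B via unit rules, add B's non-unit alternatives to A; then delete every rule of the form X → Y.

S -> q r | s S r | Q U | s S; Q -> q q | U r | s r | S r; U -> q q | Q q | U r | s r | S r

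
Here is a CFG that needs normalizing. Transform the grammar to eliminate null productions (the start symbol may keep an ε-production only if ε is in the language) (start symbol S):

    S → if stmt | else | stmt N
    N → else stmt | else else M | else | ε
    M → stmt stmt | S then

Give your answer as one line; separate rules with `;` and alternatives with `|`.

S → if stmt | else | stmt N | stmt; N → else stmt | else else M | else; M → stmt stmt | S then

Nullable nonterminals: {N}.
ε ∉ L(G), so no ε-production is kept.
Add the nullable-subset variants: S → stmt N gives stmt N | stmt.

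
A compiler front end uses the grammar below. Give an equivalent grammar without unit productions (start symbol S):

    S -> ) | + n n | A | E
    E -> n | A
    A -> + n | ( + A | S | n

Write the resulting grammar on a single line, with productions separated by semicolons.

Unit pairs: A ⇒* {E, S}; E ⇒* {A, S}; S ⇒* {A, E}.
For every A with A ⇒* B via unit rules, add B's non-unit alternatives to A; then delete every rule of the form X → Y.

S -> n | ) | + n n | + n | ( + A; E -> n | ) | + n n | + n | ( + A; A -> n | ) | + n n | + n | ( + A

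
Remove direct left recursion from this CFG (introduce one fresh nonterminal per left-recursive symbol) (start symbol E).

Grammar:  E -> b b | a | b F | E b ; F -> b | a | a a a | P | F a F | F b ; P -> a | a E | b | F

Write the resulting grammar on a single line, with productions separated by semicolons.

E -> b b E' | a E' | b F E'; F -> b F' | a F' | a a a F' | P F'; P -> a | a E | b | F; E' -> b E' | ε; F' -> a F F' | b F' | ε

Left recursion appears on E, F.
For E: α = {b}, β = {b b, a, b F}. Rewrite as E → β E' and E' → α E' | ε.
For F: α = {a F, b}, β = {b, a, a a a, P}. Rewrite as F → β F' and F' → α F' | ε.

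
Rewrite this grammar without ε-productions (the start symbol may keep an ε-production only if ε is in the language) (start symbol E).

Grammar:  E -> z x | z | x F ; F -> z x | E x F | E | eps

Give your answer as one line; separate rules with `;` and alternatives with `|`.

E -> z x | z | x F | x; F -> z x | E x F | E x | E

Nullable set = {F}.
ε ∉ L(G), so no ε-production is kept.
Add the nullable-subset variants: E → x F gives x F | x. F → E x F gives E x F | E x.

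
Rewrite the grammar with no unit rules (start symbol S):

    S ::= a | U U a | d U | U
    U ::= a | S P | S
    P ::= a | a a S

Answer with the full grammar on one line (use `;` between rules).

S ::= a | S P | U U a | d U; U ::= a | S P | U U a | d U; P ::= a | a a S

Unit pairs: S ⇒* {U}; U ⇒* {S}.
Replace each nonterminal's rules with the union of the non-unit rules of every nonterminal it unit-derives.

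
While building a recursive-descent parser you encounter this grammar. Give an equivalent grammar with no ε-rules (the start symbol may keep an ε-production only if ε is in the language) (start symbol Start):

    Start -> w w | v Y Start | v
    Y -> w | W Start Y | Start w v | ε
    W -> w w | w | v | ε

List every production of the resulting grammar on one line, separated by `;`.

Start -> w w | v Y Start | v Start | v; Y -> w | W Start Y | W Start | Start Y | Start | Start w v; W -> w w | w | v

Nullable nonterminals: {W, Y}.
ε ∉ L(G), so no ε-production is kept.
Add the nullable-subset variants: Start → v Y Start gives v Y Start | v Start. Y → W Start Y gives W Start Y | W Start | Start Y | Start.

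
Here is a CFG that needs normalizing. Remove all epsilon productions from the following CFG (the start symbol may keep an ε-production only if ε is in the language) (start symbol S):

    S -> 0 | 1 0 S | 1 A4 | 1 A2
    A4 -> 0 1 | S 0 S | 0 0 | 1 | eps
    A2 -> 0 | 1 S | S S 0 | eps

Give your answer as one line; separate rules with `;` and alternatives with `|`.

S -> 0 | 1 0 S | 1 A4 | 1 | 1 A2; A4 -> 0 1 | S 0 S | 0 0 | 1; A2 -> 0 | 1 S | S S 0

Nullable set = {A2, A4}.
ε ∉ L(G), so no ε-production is kept.
Expand every rule over subsets of its nullable positions: S → 1 A4 gives 1 A4 | 1.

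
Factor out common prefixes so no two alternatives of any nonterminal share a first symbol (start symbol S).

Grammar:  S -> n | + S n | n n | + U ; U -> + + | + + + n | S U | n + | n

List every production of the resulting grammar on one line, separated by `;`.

S -> n S' | + S''; U -> S U | + + U' | n U''; S' -> ε | n; S'' -> S n | U; U' -> ε | + n; U'' -> + | ε

S has alternatives sharing prefix 'n': factor to S → n S' with S' → ε | n.
S has alternatives sharing prefix '+': factor to S → + S'' with S'' → S n | U.
U has alternatives sharing prefix '+ +': factor to U → + + U' with U' → ε | + n.
U has alternatives sharing prefix 'n': factor to U → n U'' with U'' → + | ε.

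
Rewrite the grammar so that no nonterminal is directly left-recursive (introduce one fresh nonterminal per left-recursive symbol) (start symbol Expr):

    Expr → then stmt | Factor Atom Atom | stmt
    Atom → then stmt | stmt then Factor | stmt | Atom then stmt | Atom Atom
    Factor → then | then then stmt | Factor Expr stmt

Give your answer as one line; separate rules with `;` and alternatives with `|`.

Expr → then stmt | Factor Atom Atom | stmt; Atom → then stmt Atom1 | stmt then Factor Atom1 | stmt Atom1; Factor → then Factor1 | then then stmt Factor1; Atom1 → then stmt Atom1 | Atom Atom1 | ε; Factor1 → Expr stmt Factor1 | ε

Left recursion appears on Atom, Factor.
For Atom: α = {then stmt, Atom}, β = {then stmt, stmt then Factor, stmt}. Rewrite as Atom → β Atom1 and Atom1 → α Atom1 | ε.
For Factor: α = {Expr stmt}, β = {then, then then stmt}. Rewrite as Factor → β Factor1 and Factor1 → α Factor1 | ε.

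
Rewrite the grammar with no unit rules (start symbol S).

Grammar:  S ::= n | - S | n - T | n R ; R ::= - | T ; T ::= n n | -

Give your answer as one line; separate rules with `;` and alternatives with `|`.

S ::= n | - S | n - T | n R; R ::= - | n n; T ::= n n | -

Unit pairs: R ⇒* {T}.
For each unit pair (A, B), copy every non-unit production of B to A, then drop all unit productions.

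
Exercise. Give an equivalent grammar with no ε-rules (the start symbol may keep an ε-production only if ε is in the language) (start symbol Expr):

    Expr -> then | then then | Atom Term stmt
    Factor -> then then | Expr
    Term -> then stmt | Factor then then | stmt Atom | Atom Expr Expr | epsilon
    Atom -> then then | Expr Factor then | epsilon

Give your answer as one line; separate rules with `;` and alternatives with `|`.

The nullable symbols are {Atom, Term}.
ε ∉ L(G), so no ε-production is kept.
Add the nullable-subset variants: Expr → Atom Term stmt gives Atom Term stmt | Atom stmt | Term stmt | stmt. Term → stmt Atom gives stmt Atom | stmt. Term → Atom Expr Expr gives Atom Expr Expr | Expr Expr.

Expr -> then | then then | Atom Term stmt | Atom stmt | Term stmt | stmt; Factor -> then then | Expr; Term -> then stmt | Factor then then | stmt Atom | stmt | Atom Expr Expr | Expr Expr; Atom -> then then | Expr Factor then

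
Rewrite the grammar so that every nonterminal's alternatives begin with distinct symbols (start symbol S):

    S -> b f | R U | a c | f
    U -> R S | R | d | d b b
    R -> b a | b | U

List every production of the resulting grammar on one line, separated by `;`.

S -> b f | R U | a c | f; U -> R U' | d U''; R -> U | b R'; U' -> S | ε; U'' -> ε | b b; R' -> a | ε

U has alternatives sharing prefix 'R': factor to U → R U' with U' → S | ε.
U has alternatives sharing prefix 'd': factor to U → d U'' with U'' → ε | b b.
R has alternatives sharing prefix 'b': factor to R → b R' with R' → a | ε.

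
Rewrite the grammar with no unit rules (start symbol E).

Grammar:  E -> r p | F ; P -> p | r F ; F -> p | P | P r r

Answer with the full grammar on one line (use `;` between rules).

E -> r p | p | P r r | r F; P -> p | r F; F -> p | P r r | r F

Unit pairs: E ⇒* {F, P}; F ⇒* {P}.
Replace each nonterminal's rules with the union of the non-unit rules of every nonterminal it unit-derives.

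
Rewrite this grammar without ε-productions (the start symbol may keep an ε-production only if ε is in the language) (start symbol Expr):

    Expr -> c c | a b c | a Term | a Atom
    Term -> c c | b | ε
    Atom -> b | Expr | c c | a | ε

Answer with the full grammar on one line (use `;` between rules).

Expr -> c c | a b c | a Term | a | a Atom; Term -> c c | b; Atom -> b | Expr | c c | a

Nullable nonterminals: {Atom, Term}.
ε ∉ L(G), so no ε-production is kept.
Add the nullable-subset variants: Expr → a Term gives a Term | a.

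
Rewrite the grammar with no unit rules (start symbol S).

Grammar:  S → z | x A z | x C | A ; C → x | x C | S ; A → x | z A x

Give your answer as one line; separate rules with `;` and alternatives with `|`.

Unit pairs: C ⇒* {A, S}; S ⇒* {A}.
For every A with A ⇒* B via unit rules, add B's non-unit alternatives to A; then delete every rule of the form X → Y.

S → z | x A z | x C | x | z A x; C → x | x C | z | x A z | z A x; A → x | z A x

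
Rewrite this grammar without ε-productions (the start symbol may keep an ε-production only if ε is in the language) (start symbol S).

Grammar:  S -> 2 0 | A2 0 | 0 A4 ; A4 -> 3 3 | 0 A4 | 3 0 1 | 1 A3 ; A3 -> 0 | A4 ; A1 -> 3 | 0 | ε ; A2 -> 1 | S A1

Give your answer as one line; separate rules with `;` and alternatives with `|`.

S -> 2 0 | A2 0 | 0 A4; A4 -> 3 3 | 0 A4 | 3 0 1 | 1 A3; A3 -> 0 | A4; A1 -> 3 | 0; A2 -> 1 | S A1 | S

Nullable set = {A1}.
ε ∉ L(G), so no ε-production is kept.
Expand every rule over subsets of its nullable positions: A2 → S A1 gives S A1 | S.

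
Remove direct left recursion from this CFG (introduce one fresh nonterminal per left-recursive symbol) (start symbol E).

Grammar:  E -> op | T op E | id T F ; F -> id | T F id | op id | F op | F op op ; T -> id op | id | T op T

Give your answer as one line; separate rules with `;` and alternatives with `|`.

E -> op | T op E | id T F; F -> id F' | T F id F' | op id F'; T -> id op T' | id T'; F' -> op F' | op op F' | ε; T' -> op T T' | ε

F, T are directly left-recursive.
For F: α = {op, op op}, β = {id, T F id, op id}. Rewrite as F → β F' and F' → α F' | ε.
For T: α = {op T}, β = {id op, id}. Rewrite as T → β T' and T' → α T' | ε.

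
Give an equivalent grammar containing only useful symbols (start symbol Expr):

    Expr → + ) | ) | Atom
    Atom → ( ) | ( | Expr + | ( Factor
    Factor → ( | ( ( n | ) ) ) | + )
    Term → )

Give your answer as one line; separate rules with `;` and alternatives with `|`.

Expr → + ) | ) | Atom; Atom → ( ) | ( | Expr + | ( Factor; Factor → ( | ( ( n | ) ) ) | + )

Generating nonterminals: {Atom, Expr, Factor, Term}.
Reachable from Expr after that: {Atom, Expr, Factor}.
Removed useless symbols: {Term} and every production mentioning them.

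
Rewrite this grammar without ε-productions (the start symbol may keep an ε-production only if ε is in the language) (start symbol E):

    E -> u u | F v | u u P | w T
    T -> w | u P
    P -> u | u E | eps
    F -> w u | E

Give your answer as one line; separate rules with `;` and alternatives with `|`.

Nullable nonterminals: {P}.
ε ∉ L(G), so no ε-production is kept.
Expand every rule over subsets of its nullable positions: T → u P gives u P | u.

E -> u u | F v | u u P | w T; T -> w | u P | u; P -> u | u E; F -> w u | E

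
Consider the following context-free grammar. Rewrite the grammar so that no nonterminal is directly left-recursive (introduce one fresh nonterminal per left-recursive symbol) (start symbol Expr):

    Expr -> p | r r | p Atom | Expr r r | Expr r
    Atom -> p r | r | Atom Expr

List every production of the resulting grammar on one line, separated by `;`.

Left recursion appears on Expr, Atom.
For Expr: α = {r r, r}, β = {p, r r, p Atom}. Rewrite as Expr → β Expr1 and Expr1 → α Expr1 | ε.
For Atom: α = {Expr}, β = {p r, r}. Rewrite as Atom → β Atom1 and Atom1 → α Atom1 | ε.

Expr -> p Expr1 | r r Expr1 | p Atom Expr1; Atom -> p r Atom1 | r Atom1; Expr1 -> r r Expr1 | r Expr1 | ε; Atom1 -> Expr Atom1 | ε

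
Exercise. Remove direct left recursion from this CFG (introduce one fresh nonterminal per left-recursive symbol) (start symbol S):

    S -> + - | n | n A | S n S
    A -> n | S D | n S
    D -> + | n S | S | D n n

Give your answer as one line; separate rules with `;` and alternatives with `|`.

Directly left-recursive nonterminals: S, D.
For S: α = {n S}, β = {+ -, n, n A}. Rewrite as S → β S' and S' → α S' | ε.
For D: α = {n n}, β = {+, n S, S}. Rewrite as D → β D' and D' → α D' | ε.

S -> + - S' | n S' | n A S'; A -> n | S D | n S; D -> + D' | n S D' | S D'; S' -> n S S' | eps; D' -> n n D' | eps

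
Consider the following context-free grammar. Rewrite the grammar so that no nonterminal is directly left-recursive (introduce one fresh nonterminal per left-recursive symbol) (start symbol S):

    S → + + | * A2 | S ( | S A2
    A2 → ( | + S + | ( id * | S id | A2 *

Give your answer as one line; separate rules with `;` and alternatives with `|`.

S → + + S' | * A2 S'; A2 → ( A2' | + S + A2' | ( id * A2' | S id A2'; S' → ( S' | A2 S' | ε; A2' → * A2' | ε

Directly left-recursive nonterminals: S, A2.
For S: α = {(, A2}, β = {+ +, * A2}. Rewrite as S → β S' and S' → α S' | ε.
For A2: α = {*}, β = {(, + S +, ( id *, S id}. Rewrite as A2 → β A2' and A2' → α A2' | ε.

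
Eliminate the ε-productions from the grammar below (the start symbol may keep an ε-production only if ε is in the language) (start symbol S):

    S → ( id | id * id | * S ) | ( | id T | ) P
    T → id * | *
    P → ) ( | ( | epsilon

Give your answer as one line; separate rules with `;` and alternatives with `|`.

S → ( id | id * id | * S ) | ( | id T | ) P | ); T → id * | *; P → ) ( | (

Nullable set = {P}.
ε ∉ L(G), so no ε-production is kept.
Expand every rule over subsets of its nullable positions: S → ) P gives ) P | ).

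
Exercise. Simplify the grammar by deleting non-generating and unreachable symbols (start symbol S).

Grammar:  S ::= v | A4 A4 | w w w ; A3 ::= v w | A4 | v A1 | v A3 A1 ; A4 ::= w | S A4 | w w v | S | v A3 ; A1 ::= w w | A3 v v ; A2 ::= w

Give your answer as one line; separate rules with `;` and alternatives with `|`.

Generating nonterminals: {A1, A2, A3, A4, S}.
Reachable from S after that: {A1, A3, A4, S}.
Removed useless symbols: {A2} and every production mentioning them.

S ::= v | A4 A4 | w w w; A3 ::= v w | A4 | v A1 | v A3 A1; A4 ::= w | S A4 | w w v | S | v A3; A1 ::= w w | A3 v v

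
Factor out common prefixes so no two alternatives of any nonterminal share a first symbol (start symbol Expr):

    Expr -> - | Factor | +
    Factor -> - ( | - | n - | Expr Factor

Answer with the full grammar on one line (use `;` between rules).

Expr -> - | Factor | +; Factor -> n - | Expr Factor | - Factor1; Factor1 -> ( | eps

Factor has alternatives sharing prefix '-': factor to Factor → - Factor1 with Factor1 → ( | ε.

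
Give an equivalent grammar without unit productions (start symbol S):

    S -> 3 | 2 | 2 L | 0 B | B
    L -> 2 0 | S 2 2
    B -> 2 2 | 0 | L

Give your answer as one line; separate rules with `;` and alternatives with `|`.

S -> 2 0 | S 2 2 | 2 2 | 0 | 3 | 2 | 2 L | 0 B; L -> 2 0 | S 2 2; B -> 2 0 | S 2 2 | 2 2 | 0

Unit pairs: B ⇒* {L}; S ⇒* {B, L}.
For each unit pair (A, B), copy every non-unit production of B to A, then drop all unit productions.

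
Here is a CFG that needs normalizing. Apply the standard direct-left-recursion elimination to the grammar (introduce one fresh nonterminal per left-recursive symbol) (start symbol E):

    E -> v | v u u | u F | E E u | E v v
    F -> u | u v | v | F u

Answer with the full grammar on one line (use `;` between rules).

E -> v E' | v u u E' | u F E'; F -> u F' | u v F' | v F'; E' -> E u E' | v v E' | ε; F' -> u F' | ε

E, F are directly left-recursive.
For E: α = {E u, v v}, β = {v, v u u, u F}. Rewrite as E → β E' and E' → α E' | ε.
For F: α = {u}, β = {u, u v, v}. Rewrite as F → β F' and F' → α F' | ε.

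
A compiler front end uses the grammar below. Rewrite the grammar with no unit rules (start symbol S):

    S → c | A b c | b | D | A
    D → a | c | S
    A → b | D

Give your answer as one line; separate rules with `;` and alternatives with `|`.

Unit pairs: A ⇒* {D, S}; D ⇒* {A, S}; S ⇒* {A, D}.
For each unit pair (A, B), copy every non-unit production of B to A, then drop all unit productions.

S → a | c | A b c | b; D → c | A b c | b | a; A → c | A b c | b | a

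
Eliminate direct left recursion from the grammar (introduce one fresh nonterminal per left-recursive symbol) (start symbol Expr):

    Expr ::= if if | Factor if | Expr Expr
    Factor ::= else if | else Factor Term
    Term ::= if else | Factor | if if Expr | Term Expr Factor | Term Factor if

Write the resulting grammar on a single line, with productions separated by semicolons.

Left recursion appears on Expr, Term.
For Expr: α = {Expr}, β = {if if, Factor if}. Rewrite as Expr → β Expr1 and Expr1 → α Expr1 | ε.
For Term: α = {Expr Factor, Factor if}, β = {if else, Factor, if if Expr}. Rewrite as Term → β Term1 and Term1 → α Term1 | ε.

Expr ::= if if Expr1 | Factor if Expr1; Factor ::= else if | else Factor Term; Term ::= if else Term1 | Factor Term1 | if if Expr Term1; Expr1 ::= Expr Expr1 | ε; Term1 ::= Expr Factor Term1 | Factor if Term1 | ε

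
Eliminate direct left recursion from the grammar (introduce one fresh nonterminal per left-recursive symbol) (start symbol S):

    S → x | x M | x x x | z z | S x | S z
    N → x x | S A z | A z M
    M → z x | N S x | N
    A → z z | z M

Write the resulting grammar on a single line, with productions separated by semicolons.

S → x S' | x M S' | x x x S' | z z S'; N → x x | S A z | A z M; M → z x | N S x | N; A → z z | z M; S' → x S' | z S' | epsilon

Directly left-recursive nonterminal: S.
For S: α = {x, z}, β = {x, x M, x x x, z z}. Rewrite as S → β S' and S' → α S' | ε.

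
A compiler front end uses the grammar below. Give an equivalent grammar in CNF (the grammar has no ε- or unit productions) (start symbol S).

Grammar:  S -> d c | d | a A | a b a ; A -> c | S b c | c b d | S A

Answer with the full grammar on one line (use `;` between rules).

Introduce a nonterminal for each terminal appearing in a rule of length ≥ 2: X1 → d, X2 → c, X3 → a, X4 → b.
Binarize each right-hand side of length ≥ 3 by chaining fresh nonterminals (Y1, Y2, …): affected rules were S → X3 X4 X3; A → S X4 X2; A → X2 X4 X1.

S -> X1 X2 | d | X3 A | X3 Y1; A -> c | S Y2 | X2 Y3 | S A; X1 -> d; X2 -> c; X3 -> a; X4 -> b; Y1 -> X4 X3; Y2 -> X4 X2; Y3 -> X4 X1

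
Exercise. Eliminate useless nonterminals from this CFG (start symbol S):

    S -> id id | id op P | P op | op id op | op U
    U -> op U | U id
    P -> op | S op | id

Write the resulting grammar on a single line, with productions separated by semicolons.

Generating nonterminals: {P, S}.
Reachable from S after that: {P, S}.
Removed useless symbols: {U} and every production mentioning them.

S -> id id | id op P | P op | op id op; P -> op | S op | id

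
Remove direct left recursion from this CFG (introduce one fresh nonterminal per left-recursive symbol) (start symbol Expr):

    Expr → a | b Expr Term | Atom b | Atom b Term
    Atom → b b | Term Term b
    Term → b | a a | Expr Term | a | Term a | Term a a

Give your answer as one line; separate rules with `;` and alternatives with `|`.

Directly left-recursive nonterminal: Term.
For Term: α = {a, a a}, β = {b, a a, Expr Term, a}. Rewrite as Term → β Term1 and Term1 → α Term1 | ε.

Expr → a | b Expr Term | Atom b | Atom b Term; Atom → b b | Term Term b; Term → b Term1 | a a Term1 | Expr Term Term1 | a Term1; Term1 → a Term1 | a a Term1 | epsilon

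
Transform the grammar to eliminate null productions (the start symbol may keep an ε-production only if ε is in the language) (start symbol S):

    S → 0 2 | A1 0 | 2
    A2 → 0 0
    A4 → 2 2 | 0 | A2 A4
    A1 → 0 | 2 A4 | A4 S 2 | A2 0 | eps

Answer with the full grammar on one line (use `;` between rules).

Nullable nonterminals: {A1}.
ε ∉ L(G), so no ε-production is kept.
Add the nullable-subset variants: S → A1 0 gives A1 0 | 0.

S → 0 2 | A1 0 | 0 | 2; A2 → 0 0; A4 → 2 2 | 0 | A2 A4; A1 → 0 | 2 A4 | A4 S 2 | A2 0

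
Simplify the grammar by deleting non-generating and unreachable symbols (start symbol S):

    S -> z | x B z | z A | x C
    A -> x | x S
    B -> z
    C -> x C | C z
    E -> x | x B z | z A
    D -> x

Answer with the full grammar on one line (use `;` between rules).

S -> z | x B z | z A; A -> x | x S; B -> z

Generating nonterminals: {A, B, D, E, S}.
Reachable from S after that: {A, B, S}.
Removed useless symbols: {C, D, E} and every production mentioning them.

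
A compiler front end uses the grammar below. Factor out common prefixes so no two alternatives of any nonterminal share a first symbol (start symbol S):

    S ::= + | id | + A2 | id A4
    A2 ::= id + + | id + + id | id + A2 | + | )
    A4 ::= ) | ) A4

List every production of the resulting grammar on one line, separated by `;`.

S has alternatives sharing prefix '+': factor to S → + S' with S' → ε | A2.
S has alternatives sharing prefix 'id': factor to S → id S'' with S'' → ε | A4.
A2 has alternatives sharing prefix 'id +': factor to A2 → id + A2' with A2' → + | + id | A2.
A4 has alternatives sharing prefix ')': factor to A4 → ) A4' with A4' → ε | A4.
A2' has alternatives sharing prefix '+': factor to A2' → + A2'' with A2'' → ε | id.

S ::= + S' | id S''; A2 ::= + | ) | id + A2'; A4 ::= ) A4'; S' ::= ε | A2; S'' ::= ε | A4; A2' ::= A2 | + A2''; A4' ::= ε | A4; A2'' ::= ε | id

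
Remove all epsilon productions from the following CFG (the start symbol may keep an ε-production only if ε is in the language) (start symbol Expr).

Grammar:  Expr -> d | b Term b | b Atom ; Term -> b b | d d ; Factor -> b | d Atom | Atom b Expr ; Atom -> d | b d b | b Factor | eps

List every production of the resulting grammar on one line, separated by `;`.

The nullable symbols are {Atom}.
ε ∉ L(G), so no ε-production is kept.
For each production, add variants omitting each subset of nullable occurrences: Expr → b Atom gives b Atom | b. Factor → d Atom gives d Atom | d. Factor → Atom b Expr gives Atom b Expr | b Expr.

Expr -> d | b Term b | b Atom | b; Term -> b b | d d; Factor -> b | d Atom | d | Atom b Expr | b Expr; Atom -> d | b d b | b Factor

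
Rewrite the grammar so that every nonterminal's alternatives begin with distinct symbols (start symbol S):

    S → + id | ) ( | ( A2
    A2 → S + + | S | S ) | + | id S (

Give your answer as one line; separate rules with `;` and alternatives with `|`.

S → + id | ) ( | ( A2; A2 → + | id S ( | S A2'; A2' → + + | ε | )

A2 has alternatives sharing prefix 'S': factor to A2 → S A2' with A2' → + + | ε | ).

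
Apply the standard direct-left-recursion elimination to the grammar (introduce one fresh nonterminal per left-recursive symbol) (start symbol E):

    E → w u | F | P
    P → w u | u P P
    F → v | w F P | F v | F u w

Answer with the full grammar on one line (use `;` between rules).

Directly left-recursive nonterminal: F.
For F: α = {v, u w}, β = {v, w F P}. Rewrite as F → β F' and F' → α F' | ε.

E → w u | F | P; P → w u | u P P; F → v F' | w F P F'; F' → v F' | u w F' | ε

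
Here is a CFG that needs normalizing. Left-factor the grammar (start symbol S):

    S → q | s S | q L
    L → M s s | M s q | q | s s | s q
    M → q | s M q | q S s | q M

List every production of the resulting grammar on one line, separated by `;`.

S has alternatives sharing prefix 'q': factor to S → q S' with S' → ε | L.
L has alternatives sharing prefix 'M s': factor to L → M s L' with L' → s | q.
L has alternatives sharing prefix 's': factor to L → s L'' with L'' → s | q.
M has alternatives sharing prefix 'q': factor to M → q M' with M' → ε | S s | M.

S → s S | q S'; L → q | M s L' | s L''; M → s M q | q M'; S' → ε | L; L' → s | q; L'' → s | q; M' → ε | S s | M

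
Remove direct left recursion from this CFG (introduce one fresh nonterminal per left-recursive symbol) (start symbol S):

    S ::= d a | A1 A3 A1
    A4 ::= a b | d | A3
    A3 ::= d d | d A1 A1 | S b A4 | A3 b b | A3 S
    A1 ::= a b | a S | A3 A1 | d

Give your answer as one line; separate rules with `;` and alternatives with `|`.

Left recursion appears on A3.
For A3: α = {b b, S}, β = {d d, d A1 A1, S b A4}. Rewrite as A3 → β A3' and A3' → α A3' | ε.

S ::= d a | A1 A3 A1; A4 ::= a b | d | A3; A3 ::= d d A3' | d A1 A1 A3' | S b A4 A3'; A1 ::= a b | a S | A3 A1 | d; A3' ::= b b A3' | S A3' | ε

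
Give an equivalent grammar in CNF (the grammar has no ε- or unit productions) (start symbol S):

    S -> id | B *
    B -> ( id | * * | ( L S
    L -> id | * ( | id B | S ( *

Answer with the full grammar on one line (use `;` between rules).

Introduce a nonterminal for each terminal appearing in a rule of length ≥ 2: X1 → *, X2 → (, X3 → id.
Binarize each right-hand side of length ≥ 3 by chaining fresh nonterminals (Y1, Y2, …): affected rules were B → X2 L S; L → S X2 X1.

S -> id | B X1; B -> X2 X3 | X1 X1 | X2 Y1; L -> id | X1 X2 | X3 B | S Y2; X1 -> *; X2 -> (; X3 -> id; Y1 -> L S; Y2 -> X2 X1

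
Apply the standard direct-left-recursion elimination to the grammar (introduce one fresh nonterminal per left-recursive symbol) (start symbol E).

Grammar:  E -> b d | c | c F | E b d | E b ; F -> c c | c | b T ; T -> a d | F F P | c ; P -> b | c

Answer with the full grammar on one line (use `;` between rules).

E is directly left-recursive.
For E: α = {b d, b}, β = {b d, c, c F}. Rewrite as E → β E' and E' → α E' | ε.

E -> b d E' | c E' | c F E'; F -> c c | c | b T; T -> a d | F F P | c; P -> b | c; E' -> b d E' | b E' | ε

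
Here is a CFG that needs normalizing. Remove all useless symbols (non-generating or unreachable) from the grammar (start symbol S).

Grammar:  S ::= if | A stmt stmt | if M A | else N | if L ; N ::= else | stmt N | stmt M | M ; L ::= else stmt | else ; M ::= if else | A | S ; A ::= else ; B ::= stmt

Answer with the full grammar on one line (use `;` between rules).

S ::= if | A stmt stmt | if M A | else N | if L; N ::= else | stmt N | stmt M | M; L ::= else stmt | else; M ::= if else | A | S; A ::= else

Generating nonterminals: {A, B, L, M, N, S}.
Reachable from S after that: {A, L, M, N, S}.
Removed useless symbols: {B} and every production mentioning them.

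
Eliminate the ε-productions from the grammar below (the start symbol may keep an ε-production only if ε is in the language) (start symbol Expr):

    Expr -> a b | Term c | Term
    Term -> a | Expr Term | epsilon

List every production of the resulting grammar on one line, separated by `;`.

Expr -> a b | Term c | c | Term | ε; Term -> a | Expr Term | Expr

The nullable symbols are {Expr, Term}.
ε ∈ L(G) since Expr is nullable, so keep Expr → ε.
Expand every rule over subsets of its nullable positions: Expr → Term c gives Term c | c. Term → Expr Term gives Expr Term | Expr.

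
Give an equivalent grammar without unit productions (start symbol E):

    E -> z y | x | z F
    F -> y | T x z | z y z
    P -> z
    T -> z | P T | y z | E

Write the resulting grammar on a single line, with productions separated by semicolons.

Unit pairs: T ⇒* {E}.
Replace each nonterminal's rules with the union of the non-unit rules of every nonterminal it unit-derives.

E -> z y | x | z F; F -> y | T x z | z y z; P -> z; T -> z y | x | z F | z | P T | y z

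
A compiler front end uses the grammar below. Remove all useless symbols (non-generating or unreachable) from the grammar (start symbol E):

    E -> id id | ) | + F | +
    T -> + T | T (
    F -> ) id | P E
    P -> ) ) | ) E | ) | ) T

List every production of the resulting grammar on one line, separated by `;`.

E -> id id | ) | + F | +; F -> ) id | P E; P -> ) ) | ) E | )

Generating nonterminals: {E, F, P}.
Reachable from E after that: {E, F, P}.
Removed useless symbols: {T} and every production mentioning them.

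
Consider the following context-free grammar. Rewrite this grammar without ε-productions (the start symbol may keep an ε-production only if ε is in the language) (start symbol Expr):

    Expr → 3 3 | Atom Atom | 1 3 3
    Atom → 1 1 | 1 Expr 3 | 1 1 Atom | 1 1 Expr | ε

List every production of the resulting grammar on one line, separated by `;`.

Nullable set = {Atom, Expr}.
ε ∈ L(G) since Expr is nullable, so keep Expr → ε.
Add the nullable-subset variants: Expr → Atom Atom gives Atom Atom | Atom. Atom → 1 Expr 3 gives 1 Expr 3 | 1 3.

Expr → 3 3 | Atom Atom | Atom | 1 3 3 | ε; Atom → 1 1 | 1 Expr 3 | 1 3 | 1 1 Atom | 1 1 Expr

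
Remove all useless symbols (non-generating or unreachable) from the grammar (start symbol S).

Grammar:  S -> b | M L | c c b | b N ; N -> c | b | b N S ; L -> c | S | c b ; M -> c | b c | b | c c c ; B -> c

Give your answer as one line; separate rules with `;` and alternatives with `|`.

Generating nonterminals: {B, L, M, N, S}.
Reachable from S after that: {L, M, N, S}.
Removed useless symbols: {B} and every production mentioning them.

S -> b | M L | c c b | b N; N -> c | b | b N S; L -> c | S | c b; M -> c | b c | b | c c c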